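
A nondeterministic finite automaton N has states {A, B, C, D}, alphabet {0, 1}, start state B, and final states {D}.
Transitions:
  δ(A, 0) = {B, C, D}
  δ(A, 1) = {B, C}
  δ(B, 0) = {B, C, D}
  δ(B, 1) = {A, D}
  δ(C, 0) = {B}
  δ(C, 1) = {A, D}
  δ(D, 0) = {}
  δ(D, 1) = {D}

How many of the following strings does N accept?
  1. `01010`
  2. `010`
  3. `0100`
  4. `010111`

`01010`: accepted
`010`: accepted
`0100`: accepted
`010111`: accepted

4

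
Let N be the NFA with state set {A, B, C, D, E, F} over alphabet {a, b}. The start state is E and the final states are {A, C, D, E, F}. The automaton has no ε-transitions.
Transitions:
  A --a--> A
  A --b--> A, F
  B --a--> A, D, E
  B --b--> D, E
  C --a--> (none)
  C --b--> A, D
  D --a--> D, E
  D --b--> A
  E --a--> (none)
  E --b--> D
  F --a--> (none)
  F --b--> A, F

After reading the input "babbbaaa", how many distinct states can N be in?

1

Start: {E}
read b: {D}
read a: {D, E}
read b: {A, D}
read b: {A, F}
read b: {A, F}
read a: {A}
read a: {A}
read a: {A}
Final reachable set {A} has 1 state.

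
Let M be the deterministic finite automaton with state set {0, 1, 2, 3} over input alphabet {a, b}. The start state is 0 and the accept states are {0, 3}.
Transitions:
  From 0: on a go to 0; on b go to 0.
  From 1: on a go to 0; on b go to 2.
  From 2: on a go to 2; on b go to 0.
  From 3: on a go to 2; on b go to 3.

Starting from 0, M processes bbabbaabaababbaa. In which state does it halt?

0

0 --b--> 0
0 --b--> 0
0 --a--> 0
0 --b--> 0
0 --b--> 0
0 --a--> 0
0 --a--> 0
0 --b--> 0
0 --a--> 0
0 --a--> 0
0 --b--> 0
0 --a--> 0
0 --b--> 0
0 --b--> 0
0 --a--> 0
0 --a--> 0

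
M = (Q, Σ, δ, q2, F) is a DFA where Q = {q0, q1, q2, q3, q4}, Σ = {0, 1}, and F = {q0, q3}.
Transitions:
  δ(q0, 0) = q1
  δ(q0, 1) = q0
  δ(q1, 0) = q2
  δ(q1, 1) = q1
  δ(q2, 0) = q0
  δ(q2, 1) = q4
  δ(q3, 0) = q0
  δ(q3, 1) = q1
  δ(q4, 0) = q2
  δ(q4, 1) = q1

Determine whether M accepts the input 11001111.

accepted

q2 --1--> q4
q4 --1--> q1
q1 --0--> q2
q2 --0--> q0
q0 --1--> q0
q0 --1--> q0
q0 --1--> q0
q0 --1--> q0
End in state q0, which is an accepting state.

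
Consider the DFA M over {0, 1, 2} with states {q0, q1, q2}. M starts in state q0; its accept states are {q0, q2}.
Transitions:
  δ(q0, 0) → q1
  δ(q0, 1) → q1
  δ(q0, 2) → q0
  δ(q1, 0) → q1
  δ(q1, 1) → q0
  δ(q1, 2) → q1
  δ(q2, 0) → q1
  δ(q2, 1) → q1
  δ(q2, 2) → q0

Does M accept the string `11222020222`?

q0 --1--> q1
q1 --1--> q0
q0 --2--> q0
q0 --2--> q0
q0 --2--> q0
q0 --0--> q1
q1 --2--> q1
q1 --0--> q1
q1 --2--> q1
q1 --2--> q1
q1 --2--> q1
End in state q1, which is not an accepting state.

rejected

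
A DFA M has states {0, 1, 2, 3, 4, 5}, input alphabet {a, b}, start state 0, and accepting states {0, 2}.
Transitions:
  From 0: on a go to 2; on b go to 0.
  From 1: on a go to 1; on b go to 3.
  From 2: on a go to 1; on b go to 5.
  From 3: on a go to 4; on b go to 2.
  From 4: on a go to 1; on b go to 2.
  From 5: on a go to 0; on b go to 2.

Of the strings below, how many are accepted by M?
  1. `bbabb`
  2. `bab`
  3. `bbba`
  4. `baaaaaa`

2

`bbabb`: accepted
`bab`: rejected
`bbba`: accepted
`baaaaaa`: rejected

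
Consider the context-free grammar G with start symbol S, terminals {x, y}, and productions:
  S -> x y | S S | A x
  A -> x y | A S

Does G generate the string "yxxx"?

no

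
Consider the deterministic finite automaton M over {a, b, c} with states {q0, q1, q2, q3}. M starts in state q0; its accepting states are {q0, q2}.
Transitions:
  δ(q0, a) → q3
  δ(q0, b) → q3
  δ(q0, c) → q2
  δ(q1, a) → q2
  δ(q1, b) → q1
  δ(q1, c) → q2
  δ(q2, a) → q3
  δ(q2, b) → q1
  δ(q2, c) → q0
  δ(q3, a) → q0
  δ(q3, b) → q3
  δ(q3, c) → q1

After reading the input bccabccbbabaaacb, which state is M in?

q1

q0 --b--> q3
q3 --c--> q1
q1 --c--> q2
q2 --a--> q3
q3 --b--> q3
q3 --c--> q1
q1 --c--> q2
q2 --b--> q1
q1 --b--> q1
q1 --a--> q2
q2 --b--> q1
q1 --a--> q2
q2 --a--> q3
q3 --a--> q0
q0 --c--> q2
q2 --b--> q1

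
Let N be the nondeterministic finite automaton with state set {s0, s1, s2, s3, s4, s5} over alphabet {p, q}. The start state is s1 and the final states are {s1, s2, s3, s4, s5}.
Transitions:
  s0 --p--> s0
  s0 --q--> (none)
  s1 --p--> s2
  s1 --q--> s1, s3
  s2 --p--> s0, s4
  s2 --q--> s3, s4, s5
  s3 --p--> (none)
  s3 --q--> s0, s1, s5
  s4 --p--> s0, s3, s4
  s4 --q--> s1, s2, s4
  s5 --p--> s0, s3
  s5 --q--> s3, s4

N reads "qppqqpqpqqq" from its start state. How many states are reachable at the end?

Start: {s1}
read q: {s1, s3}
read p: {s2}
read p: {s0, s4}
read q: {s1, s2, s4}
read q: {s1, s2, s3, s4, s5}
read p: {s0, s2, s3, s4}
read q: {s0, s1, s2, s3, s4, s5}
read p: {s0, s2, s3, s4}
read q: {s0, s1, s2, s3, s4, s5}
read q: {s0, s1, s2, s3, s4, s5}
read q: {s0, s1, s2, s3, s4, s5}
Final reachable set {s0, s1, s2, s3, s4, s5} has 6 states.

6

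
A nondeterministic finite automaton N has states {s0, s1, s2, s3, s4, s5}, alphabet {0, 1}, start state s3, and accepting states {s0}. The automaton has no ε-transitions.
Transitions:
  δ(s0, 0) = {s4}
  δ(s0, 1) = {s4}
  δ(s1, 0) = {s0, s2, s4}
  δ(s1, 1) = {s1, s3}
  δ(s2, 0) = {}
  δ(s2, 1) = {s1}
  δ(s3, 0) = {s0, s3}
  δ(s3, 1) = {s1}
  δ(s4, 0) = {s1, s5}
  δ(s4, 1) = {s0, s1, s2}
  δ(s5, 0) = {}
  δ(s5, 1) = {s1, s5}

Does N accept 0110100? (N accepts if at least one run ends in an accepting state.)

accepted

Start: {s3}
read 0: {s0, s3}
read 1: {s1, s4}
read 1: {s0, s1, s2, s3}
read 0: {s0, s2, s3, s4}
read 1: {s0, s1, s2, s4}
read 0: {s0, s1, s2, s4, s5}
read 0: {s0, s1, s2, s4, s5}
Reachable ∩ accepting = {s0} — nonempty.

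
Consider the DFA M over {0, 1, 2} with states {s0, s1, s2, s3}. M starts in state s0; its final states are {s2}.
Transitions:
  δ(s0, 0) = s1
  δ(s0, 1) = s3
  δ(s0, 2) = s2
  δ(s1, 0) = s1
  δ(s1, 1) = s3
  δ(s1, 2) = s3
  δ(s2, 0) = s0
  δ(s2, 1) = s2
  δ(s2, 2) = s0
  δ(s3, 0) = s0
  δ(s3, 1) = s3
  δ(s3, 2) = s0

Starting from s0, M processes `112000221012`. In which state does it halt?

s0

s0 --1--> s3
s3 --1--> s3
s3 --2--> s0
s0 --0--> s1
s1 --0--> s1
s1 --0--> s1
s1 --2--> s3
s3 --2--> s0
s0 --1--> s3
s3 --0--> s0
s0 --1--> s3
s3 --2--> s0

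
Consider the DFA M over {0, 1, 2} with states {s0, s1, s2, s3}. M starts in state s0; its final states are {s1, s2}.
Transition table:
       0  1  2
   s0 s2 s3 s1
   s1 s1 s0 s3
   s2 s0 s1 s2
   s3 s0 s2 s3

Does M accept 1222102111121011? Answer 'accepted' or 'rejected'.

s0 --1--> s3
s3 --2--> s3
s3 --2--> s3
s3 --2--> s3
s3 --1--> s2
s2 --0--> s0
s0 --2--> s1
s1 --1--> s0
s0 --1--> s3
s3 --1--> s2
s2 --1--> s1
s1 --2--> s3
s3 --1--> s2
s2 --0--> s0
s0 --1--> s3
s3 --1--> s2
End in state s2, which is an accepting state.

accepted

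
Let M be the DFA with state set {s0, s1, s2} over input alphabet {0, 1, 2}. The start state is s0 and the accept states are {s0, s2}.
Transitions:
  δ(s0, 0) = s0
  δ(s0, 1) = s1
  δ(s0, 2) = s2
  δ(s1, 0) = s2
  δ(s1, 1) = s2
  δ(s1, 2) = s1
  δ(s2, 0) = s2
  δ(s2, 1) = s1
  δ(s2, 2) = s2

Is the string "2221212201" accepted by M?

s0 --2--> s2
s2 --2--> s2
s2 --2--> s2
s2 --1--> s1
s1 --2--> s1
s1 --1--> s2
s2 --2--> s2
s2 --2--> s2
s2 --0--> s2
s2 --1--> s1
End in state s1, which is not an accepting state.

rejected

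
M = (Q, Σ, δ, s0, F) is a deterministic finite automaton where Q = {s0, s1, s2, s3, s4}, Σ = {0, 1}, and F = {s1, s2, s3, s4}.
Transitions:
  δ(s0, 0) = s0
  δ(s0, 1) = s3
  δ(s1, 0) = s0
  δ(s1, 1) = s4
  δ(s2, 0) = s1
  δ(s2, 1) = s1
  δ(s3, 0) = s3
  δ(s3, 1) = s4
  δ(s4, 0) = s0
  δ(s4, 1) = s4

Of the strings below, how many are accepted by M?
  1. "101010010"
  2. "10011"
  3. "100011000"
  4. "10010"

"101010010": rejected
"10011": accepted
"100011000": rejected
"10010": rejected

1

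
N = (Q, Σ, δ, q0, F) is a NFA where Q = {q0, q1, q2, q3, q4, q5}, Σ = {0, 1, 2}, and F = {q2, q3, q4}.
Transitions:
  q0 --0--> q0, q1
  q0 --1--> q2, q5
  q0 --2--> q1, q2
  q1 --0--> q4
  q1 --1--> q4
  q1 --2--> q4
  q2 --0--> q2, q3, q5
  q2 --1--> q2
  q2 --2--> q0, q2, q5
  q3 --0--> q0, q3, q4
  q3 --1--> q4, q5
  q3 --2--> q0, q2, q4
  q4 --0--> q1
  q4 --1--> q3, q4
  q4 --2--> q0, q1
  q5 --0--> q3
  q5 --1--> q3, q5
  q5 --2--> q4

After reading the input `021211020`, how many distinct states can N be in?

Start: {q0}
read 0: {q0, q1}
read 2: {q1, q2, q4}
read 1: {q2, q3, q4}
read 2: {q0, q1, q2, q4, q5}
read 1: {q2, q3, q4, q5}
read 1: {q2, q3, q4, q5}
read 0: {q0, q1, q2, q3, q4, q5}
read 2: {q0, q1, q2, q4, q5}
read 0: {q0, q1, q2, q3, q4, q5}
Final reachable set {q0, q1, q2, q3, q4, q5} has 6 states.

6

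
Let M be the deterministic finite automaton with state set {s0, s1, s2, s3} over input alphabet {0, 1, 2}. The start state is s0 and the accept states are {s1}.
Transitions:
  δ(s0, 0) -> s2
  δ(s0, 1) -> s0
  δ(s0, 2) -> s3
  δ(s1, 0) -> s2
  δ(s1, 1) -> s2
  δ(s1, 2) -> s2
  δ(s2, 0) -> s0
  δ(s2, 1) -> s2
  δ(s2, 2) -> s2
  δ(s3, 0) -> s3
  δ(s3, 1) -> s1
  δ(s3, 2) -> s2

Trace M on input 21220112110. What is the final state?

s0 --2--> s3
s3 --1--> s1
s1 --2--> s2
s2 --2--> s2
s2 --0--> s0
s0 --1--> s0
s0 --1--> s0
s0 --2--> s3
s3 --1--> s1
s1 --1--> s2
s2 --0--> s0

s0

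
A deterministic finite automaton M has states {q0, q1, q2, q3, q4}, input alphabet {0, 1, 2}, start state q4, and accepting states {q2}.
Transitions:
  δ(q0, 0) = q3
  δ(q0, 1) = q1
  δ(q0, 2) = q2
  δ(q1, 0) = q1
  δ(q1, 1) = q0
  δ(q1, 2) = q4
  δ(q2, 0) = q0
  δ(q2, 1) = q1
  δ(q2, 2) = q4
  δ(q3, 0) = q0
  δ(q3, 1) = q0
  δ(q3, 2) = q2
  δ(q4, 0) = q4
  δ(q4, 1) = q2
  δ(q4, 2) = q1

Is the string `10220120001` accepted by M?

q4 --1--> q2
q2 --0--> q0
q0 --2--> q2
q2 --2--> q4
q4 --0--> q4
q4 --1--> q2
q2 --2--> q4
q4 --0--> q4
q4 --0--> q4
q4 --0--> q4
q4 --1--> q2
End in state q2, which is an accepting state.

accepted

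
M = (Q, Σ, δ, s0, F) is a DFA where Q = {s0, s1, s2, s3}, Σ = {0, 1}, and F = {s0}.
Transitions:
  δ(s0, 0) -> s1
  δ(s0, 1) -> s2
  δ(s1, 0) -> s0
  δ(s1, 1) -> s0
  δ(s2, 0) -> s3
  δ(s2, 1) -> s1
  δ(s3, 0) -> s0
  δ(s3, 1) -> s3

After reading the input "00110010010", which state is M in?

s3

s0 --0--> s1
s1 --0--> s0
s0 --1--> s2
s2 --1--> s1
s1 --0--> s0
s0 --0--> s1
s1 --1--> s0
s0 --0--> s1
s1 --0--> s0
s0 --1--> s2
s2 --0--> s3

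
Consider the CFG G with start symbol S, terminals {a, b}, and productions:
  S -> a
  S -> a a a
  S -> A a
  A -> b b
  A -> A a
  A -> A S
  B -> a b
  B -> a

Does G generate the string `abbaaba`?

no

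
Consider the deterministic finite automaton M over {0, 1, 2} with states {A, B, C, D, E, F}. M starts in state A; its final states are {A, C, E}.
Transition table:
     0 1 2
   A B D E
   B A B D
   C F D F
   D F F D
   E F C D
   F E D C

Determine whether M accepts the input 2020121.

A --2--> E
E --0--> F
F --2--> C
C --0--> F
F --1--> D
D --2--> D
D --1--> F
End in state F, which is not an accepting state.

rejected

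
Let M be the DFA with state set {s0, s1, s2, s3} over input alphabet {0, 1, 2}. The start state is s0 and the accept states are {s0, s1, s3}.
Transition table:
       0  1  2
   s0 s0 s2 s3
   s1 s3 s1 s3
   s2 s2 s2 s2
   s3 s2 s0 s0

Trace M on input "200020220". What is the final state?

s2

s0 --2--> s3
s3 --0--> s2
s2 --0--> s2
s2 --0--> s2
s2 --2--> s2
s2 --0--> s2
s2 --2--> s2
s2 --2--> s2
s2 --0--> s2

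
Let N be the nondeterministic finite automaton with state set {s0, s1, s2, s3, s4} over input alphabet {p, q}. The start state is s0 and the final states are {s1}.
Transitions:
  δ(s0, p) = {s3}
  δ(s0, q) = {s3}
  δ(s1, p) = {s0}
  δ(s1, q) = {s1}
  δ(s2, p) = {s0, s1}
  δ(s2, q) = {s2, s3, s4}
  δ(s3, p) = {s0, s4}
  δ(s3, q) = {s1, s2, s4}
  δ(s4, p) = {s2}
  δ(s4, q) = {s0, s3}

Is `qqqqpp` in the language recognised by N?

Start: {s0}
read q: {s3}
read q: {s1, s2, s4}
read q: {s0, s1, s2, s3, s4}
read q: {s0, s1, s2, s3, s4}
read p: {s0, s1, s2, s3, s4}
read p: {s0, s1, s2, s3, s4}
Reachable ∩ accepting = {s1} — nonempty.

accepted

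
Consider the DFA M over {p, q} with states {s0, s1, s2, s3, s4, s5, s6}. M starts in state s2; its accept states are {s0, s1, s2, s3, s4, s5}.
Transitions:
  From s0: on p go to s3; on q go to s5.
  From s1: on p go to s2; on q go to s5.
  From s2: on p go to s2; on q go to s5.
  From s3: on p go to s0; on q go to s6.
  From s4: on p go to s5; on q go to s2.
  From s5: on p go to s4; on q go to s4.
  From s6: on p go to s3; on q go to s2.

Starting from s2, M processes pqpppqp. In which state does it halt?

s2 --p--> s2
s2 --q--> s5
s5 --p--> s4
s4 --p--> s5
s5 --p--> s4
s4 --q--> s2
s2 --p--> s2

s2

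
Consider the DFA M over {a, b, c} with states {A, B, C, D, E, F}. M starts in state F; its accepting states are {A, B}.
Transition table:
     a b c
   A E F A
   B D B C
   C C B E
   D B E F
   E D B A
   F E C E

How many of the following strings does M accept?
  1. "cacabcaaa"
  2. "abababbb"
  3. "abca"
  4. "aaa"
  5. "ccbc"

2

"cacabcaaa": rejected
"abababbb": accepted
"abca": rejected
"aaa": accepted
"ccbc": rejected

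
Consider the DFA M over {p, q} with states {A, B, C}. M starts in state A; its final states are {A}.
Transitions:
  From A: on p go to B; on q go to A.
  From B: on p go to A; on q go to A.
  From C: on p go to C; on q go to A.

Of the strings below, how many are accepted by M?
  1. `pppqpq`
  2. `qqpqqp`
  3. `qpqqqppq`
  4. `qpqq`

3

`pppqpq`: accepted
`qqpqqp`: rejected
`qpqqqppq`: accepted
`qpqq`: accepted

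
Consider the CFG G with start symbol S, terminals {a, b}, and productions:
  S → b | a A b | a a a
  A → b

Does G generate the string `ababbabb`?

no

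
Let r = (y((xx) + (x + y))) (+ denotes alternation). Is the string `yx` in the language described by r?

Split as y·x: y matches y and ((xx)+(x+y)) matches x.

yes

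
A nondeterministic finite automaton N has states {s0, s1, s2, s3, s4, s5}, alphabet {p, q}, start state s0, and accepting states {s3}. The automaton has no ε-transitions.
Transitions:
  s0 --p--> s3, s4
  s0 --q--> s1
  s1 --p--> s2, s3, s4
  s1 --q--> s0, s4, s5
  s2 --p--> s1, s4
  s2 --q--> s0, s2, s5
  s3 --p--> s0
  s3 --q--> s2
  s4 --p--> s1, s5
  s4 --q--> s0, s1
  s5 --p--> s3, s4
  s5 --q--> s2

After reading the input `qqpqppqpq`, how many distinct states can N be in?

5

Start: {s0}
read q: {s1}
read q: {s0, s4, s5}
read p: {s1, s3, s4, s5}
read q: {s0, s1, s2, s4, s5}
read p: {s1, s2, s3, s4, s5}
read p: {s0, s1, s2, s3, s4, s5}
read q: {s0, s1, s2, s4, s5}
read p: {s1, s2, s3, s4, s5}
read q: {s0, s1, s2, s4, s5}
Final reachable set {s0, s1, s2, s4, s5} has 5 states.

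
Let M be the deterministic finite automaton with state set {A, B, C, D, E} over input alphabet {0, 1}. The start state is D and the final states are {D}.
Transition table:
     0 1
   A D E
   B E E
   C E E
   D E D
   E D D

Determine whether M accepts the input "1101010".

D --1--> D
D --1--> D
D --0--> E
E --1--> D
D --0--> E
E --1--> D
D --0--> E
End in state E, which is not an accepting state.

rejected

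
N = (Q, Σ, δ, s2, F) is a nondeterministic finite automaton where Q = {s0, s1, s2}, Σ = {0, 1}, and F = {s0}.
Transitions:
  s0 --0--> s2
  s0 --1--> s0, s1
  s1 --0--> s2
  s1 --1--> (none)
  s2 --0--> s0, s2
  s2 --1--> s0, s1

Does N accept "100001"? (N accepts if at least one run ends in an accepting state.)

accepted

Start: {s2}
read 1: {s0, s1}
read 0: {s2}
read 0: {s0, s2}
read 0: {s0, s2}
read 0: {s0, s2}
read 1: {s0, s1}
Reachable ∩ accepting = {s0} — nonempty.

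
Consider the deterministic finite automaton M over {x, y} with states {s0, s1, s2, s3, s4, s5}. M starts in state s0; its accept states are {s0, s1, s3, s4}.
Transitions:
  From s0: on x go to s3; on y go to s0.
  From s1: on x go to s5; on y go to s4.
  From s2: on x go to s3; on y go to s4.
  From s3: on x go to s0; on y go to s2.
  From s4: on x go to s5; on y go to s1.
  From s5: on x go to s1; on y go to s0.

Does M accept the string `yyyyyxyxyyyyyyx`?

s0 --y--> s0
s0 --y--> s0
s0 --y--> s0
s0 --y--> s0
s0 --y--> s0
s0 --x--> s3
s3 --y--> s2
s2 --x--> s3
s3 --y--> s2
s2 --y--> s4
s4 --y--> s1
s1 --y--> s4
s4 --y--> s1
s1 --y--> s4
s4 --x--> s5
End in state s5, which is not an accepting state.

rejected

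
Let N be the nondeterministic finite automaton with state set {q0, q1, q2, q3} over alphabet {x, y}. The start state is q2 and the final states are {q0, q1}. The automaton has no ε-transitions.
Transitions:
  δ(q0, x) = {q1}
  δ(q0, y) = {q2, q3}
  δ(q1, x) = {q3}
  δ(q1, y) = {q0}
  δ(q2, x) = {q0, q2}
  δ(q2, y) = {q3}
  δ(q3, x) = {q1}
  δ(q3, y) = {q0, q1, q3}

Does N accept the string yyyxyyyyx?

accepted

Start: {q2}
read y: {q3}
read y: {q0, q1, q3}
read y: {q0, q1, q2, q3}
read x: {q0, q1, q2, q3}
read y: {q0, q1, q2, q3}
read y: {q0, q1, q2, q3}
read y: {q0, q1, q2, q3}
read y: {q0, q1, q2, q3}
read x: {q0, q1, q2, q3}
Reachable ∩ accepting = {q0, q1} — nonempty.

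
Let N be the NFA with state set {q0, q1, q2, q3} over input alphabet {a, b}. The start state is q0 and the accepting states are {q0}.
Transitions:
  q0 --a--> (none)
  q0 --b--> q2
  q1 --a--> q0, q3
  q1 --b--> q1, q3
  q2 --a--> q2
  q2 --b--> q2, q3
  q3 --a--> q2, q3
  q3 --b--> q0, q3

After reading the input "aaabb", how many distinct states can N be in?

0

Start: {q0}
read a: {}
The reachable set is empty and stays empty for the remaining 4 symbols.
Final reachable set {} has 0 states.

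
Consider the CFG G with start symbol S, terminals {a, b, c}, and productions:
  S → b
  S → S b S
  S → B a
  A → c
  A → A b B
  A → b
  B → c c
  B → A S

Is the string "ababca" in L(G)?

no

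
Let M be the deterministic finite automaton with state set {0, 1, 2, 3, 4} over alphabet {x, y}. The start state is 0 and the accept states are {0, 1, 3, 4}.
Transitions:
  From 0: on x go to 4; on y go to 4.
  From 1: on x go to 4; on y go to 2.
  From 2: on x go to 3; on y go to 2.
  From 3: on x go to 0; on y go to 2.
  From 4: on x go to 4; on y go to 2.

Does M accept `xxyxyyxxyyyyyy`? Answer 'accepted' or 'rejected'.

rejected

0 --x--> 4
4 --x--> 4
4 --y--> 2
2 --x--> 3
3 --y--> 2
2 --y--> 2
2 --x--> 3
3 --x--> 0
0 --y--> 4
4 --y--> 2
2 --y--> 2
2 --y--> 2
2 --y--> 2
2 --y--> 2
End in state 2, which is not an accepting state.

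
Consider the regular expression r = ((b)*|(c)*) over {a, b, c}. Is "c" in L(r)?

The right alternative (c)* matches c.

yes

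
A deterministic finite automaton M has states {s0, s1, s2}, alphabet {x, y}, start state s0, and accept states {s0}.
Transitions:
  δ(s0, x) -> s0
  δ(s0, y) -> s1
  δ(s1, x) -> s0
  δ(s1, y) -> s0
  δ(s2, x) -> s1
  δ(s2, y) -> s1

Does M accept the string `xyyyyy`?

s0 --x--> s0
s0 --y--> s1
s1 --y--> s0
s0 --y--> s1
s1 --y--> s0
s0 --y--> s1
End in state s1, which is not an accepting state.

rejected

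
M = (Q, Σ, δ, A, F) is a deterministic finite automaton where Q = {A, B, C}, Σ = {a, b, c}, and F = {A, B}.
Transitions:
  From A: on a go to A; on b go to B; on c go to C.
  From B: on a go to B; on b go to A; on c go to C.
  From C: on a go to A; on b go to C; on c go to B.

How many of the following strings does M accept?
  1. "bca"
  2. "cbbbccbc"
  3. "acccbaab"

"bca": accepted
"cbbbccbc": accepted
"acccbaab": accepted

3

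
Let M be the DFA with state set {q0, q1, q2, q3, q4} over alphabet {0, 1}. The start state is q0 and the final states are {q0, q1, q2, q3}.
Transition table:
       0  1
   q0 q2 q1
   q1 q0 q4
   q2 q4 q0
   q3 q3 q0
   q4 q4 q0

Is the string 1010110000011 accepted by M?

q0 --1--> q1
q1 --0--> q0
q0 --1--> q1
q1 --0--> q0
q0 --1--> q1
q1 --1--> q4
q4 --0--> q4
q4 --0--> q4
q4 --0--> q4
q4 --0--> q4
q4 --0--> q4
q4 --1--> q0
q0 --1--> q1
End in state q1, which is an accepting state.

accepted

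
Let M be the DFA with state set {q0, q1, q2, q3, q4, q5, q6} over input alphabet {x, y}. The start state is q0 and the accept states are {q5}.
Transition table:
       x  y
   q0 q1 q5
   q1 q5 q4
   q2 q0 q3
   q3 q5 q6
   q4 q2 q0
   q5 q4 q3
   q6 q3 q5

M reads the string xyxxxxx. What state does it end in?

q4

q0 --x--> q1
q1 --y--> q4
q4 --x--> q2
q2 --x--> q0
q0 --x--> q1
q1 --x--> q5
q5 --x--> q4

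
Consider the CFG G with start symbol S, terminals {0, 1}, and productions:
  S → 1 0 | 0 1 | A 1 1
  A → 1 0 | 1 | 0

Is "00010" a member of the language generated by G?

no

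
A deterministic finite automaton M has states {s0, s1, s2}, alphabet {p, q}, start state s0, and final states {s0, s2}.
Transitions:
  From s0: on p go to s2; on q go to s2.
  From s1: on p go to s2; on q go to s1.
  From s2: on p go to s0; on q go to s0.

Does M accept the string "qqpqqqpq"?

accepted

s0 --q--> s2
s2 --q--> s0
s0 --p--> s2
s2 --q--> s0
s0 --q--> s2
s2 --q--> s0
s0 --p--> s2
s2 --q--> s0
End in state s0, which is an accepting state.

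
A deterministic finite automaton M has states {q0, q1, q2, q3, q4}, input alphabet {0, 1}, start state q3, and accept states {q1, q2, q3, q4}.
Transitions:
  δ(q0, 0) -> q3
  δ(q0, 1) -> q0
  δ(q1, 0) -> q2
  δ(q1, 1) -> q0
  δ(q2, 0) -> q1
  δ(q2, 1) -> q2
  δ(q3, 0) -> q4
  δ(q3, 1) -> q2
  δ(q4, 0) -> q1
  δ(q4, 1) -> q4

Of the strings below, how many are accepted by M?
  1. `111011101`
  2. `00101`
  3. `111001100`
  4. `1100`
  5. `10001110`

`111011101`: accepted
`00101`: accepted
`111001100`: accepted
`1100`: accepted
`10001110`: accepted

5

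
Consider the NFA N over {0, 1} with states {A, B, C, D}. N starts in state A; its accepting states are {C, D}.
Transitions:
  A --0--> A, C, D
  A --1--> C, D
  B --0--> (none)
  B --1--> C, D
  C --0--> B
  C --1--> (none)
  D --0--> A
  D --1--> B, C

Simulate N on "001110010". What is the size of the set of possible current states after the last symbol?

2

Start: {A}
read 0: {A, C, D}
read 0: {A, B, C, D}
read 1: {B, C, D}
read 1: {B, C, D}
read 1: {B, C, D}
read 0: {A, B}
read 0: {A, C, D}
read 1: {B, C, D}
read 0: {A, B}
Final reachable set {A, B} has 2 states.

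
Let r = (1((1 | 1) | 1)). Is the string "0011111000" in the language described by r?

no

No split of 0011111000 into u·v has 1 matching u and ((1|1)|1) matching v.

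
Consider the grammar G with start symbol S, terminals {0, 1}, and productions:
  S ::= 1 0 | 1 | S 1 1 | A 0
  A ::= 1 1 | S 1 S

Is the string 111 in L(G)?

yes

S ⇒ S11 ⇒ 111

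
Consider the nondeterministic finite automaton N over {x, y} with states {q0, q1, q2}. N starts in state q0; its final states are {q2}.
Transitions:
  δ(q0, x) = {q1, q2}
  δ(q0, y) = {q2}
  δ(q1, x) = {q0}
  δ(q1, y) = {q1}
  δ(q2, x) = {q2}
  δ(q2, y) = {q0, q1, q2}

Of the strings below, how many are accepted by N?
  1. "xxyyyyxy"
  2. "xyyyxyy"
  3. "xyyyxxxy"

3

"xxyyyyxy": accepted
"xyyyxyy": accepted
"xyyyxxxy": accepted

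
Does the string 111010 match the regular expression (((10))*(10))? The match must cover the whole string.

no

No split of 111010 into u·v has ((10))* matching u and (10) matching v.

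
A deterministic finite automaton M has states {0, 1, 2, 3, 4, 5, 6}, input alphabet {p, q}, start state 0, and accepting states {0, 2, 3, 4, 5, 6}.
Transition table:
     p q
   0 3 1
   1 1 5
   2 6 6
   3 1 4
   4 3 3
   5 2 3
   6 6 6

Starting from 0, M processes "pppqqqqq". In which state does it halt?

0 --p--> 3
3 --p--> 1
1 --p--> 1
1 --q--> 5
5 --q--> 3
3 --q--> 4
4 --q--> 3
3 --q--> 4

4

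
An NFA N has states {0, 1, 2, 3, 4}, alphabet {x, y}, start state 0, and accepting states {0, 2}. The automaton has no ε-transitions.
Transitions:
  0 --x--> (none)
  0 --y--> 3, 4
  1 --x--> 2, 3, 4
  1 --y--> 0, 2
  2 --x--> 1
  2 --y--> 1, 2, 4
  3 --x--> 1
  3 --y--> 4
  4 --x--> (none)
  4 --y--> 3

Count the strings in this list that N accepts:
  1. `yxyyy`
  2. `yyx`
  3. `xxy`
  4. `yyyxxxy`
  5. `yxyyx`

`yxyyy`: accepted
`yyx`: rejected
`xxy`: rejected
`yyyxxxy`: accepted
`yxyyx`: accepted

3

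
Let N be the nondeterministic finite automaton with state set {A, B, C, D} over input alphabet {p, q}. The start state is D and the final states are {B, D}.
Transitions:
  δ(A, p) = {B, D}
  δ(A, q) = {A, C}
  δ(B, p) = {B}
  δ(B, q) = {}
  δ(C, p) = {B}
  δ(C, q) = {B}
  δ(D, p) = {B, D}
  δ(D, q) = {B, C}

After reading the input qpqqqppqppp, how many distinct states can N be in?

Start: {D}
read q: {B, C}
read p: {B}
read q: {}
The reachable set is empty and stays empty for the remaining 8 symbols.
Final reachable set {} has 0 states.

0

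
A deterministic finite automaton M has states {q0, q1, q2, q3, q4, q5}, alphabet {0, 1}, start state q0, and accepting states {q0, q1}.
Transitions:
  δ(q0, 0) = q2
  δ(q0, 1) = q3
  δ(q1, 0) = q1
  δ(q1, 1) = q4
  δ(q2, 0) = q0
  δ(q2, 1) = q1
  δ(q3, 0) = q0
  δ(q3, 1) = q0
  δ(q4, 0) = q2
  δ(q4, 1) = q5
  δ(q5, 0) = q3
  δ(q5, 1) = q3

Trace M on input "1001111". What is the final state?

q0 --1--> q3
q3 --0--> q0
q0 --0--> q2
q2 --1--> q1
q1 --1--> q4
q4 --1--> q5
q5 --1--> q3

q3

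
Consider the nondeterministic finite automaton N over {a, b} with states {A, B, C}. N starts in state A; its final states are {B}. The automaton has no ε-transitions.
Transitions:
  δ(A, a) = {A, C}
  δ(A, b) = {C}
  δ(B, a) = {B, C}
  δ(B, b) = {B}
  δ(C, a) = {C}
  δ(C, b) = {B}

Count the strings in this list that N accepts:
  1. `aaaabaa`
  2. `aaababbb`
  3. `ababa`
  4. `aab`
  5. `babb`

5

`aaaabaa`: accepted
`aaababbb`: accepted
`ababa`: accepted
`aab`: accepted
`babb`: accepted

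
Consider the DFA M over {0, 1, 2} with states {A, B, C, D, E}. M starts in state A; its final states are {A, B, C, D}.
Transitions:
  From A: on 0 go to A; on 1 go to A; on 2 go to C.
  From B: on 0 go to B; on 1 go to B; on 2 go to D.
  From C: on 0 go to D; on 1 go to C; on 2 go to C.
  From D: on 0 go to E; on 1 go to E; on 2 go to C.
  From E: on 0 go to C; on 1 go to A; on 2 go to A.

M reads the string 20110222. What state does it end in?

A --2--> C
C --0--> D
D --1--> E
E --1--> A
A --0--> A
A --2--> C
C --2--> C
C --2--> C

C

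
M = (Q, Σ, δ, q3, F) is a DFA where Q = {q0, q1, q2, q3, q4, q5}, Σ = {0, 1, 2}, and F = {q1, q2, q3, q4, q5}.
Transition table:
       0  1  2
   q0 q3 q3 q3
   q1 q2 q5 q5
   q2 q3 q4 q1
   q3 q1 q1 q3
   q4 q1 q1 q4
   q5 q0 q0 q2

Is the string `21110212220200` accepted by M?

accepted

q3 --2--> q3
q3 --1--> q1
q1 --1--> q5
q5 --1--> q0
q0 --0--> q3
q3 --2--> q3
q3 --1--> q1
q1 --2--> q5
q5 --2--> q2
q2 --2--> q1
q1 --0--> q2
q2 --2--> q1
q1 --0--> q2
q2 --0--> q3
End in state q3, which is an accepting state.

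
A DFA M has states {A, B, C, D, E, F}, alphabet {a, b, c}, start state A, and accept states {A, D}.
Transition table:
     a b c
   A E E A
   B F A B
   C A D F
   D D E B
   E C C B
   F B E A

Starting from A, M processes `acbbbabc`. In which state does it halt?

A --a--> E
E --c--> B
B --b--> A
A --b--> E
E --b--> C
C --a--> A
A --b--> E
E --c--> B

B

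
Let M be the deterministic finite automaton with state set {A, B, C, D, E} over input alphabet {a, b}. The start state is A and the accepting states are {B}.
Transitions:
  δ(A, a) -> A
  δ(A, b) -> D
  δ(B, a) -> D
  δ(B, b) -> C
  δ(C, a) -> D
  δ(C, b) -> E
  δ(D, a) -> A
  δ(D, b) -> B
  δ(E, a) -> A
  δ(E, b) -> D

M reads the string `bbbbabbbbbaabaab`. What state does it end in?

A --b--> D
D --b--> B
B --b--> C
C --b--> E
E --a--> A
A --b--> D
D --b--> B
B --b--> C
C --b--> E
E --b--> D
D --a--> A
A --a--> A
A --b--> D
D --a--> A
A --a--> A
A --b--> D

D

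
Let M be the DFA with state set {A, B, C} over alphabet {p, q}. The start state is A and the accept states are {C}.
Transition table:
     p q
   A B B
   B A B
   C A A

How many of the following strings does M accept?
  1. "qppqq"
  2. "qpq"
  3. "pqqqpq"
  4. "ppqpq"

"qppqq": rejected
"qpq": rejected
"pqqqpq": rejected
"ppqpq": rejected

0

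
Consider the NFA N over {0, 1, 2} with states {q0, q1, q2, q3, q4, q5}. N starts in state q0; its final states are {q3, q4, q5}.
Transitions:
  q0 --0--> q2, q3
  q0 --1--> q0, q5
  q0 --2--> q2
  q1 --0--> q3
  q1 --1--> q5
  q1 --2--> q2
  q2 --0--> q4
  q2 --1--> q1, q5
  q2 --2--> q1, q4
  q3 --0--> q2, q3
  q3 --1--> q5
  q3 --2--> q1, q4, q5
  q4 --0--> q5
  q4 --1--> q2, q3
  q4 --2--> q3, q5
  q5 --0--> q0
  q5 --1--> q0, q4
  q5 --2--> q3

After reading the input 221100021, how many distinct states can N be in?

5

Start: {q0}
read 2: {q2}
read 2: {q1, q4}
read 1: {q2, q3, q5}
read 1: {q0, q1, q4, q5}
read 0: {q0, q2, q3, q5}
read 0: {q0, q2, q3, q4}
read 0: {q2, q3, q4, q5}
read 2: {q1, q3, q4, q5}
read 1: {q0, q2, q3, q4, q5}
Final reachable set {q0, q2, q3, q4, q5} has 5 states.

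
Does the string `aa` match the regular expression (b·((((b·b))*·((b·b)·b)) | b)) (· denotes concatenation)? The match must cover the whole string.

No split of aa into u·v has b matching u and ((((b·b))*·((b·b)·b))|b) matching v.

no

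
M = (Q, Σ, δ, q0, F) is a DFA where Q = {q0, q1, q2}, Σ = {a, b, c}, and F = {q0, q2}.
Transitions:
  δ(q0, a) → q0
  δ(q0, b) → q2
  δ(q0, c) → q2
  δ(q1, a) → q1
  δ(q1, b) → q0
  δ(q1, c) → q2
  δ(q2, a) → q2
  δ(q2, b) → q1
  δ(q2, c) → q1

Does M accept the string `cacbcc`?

q0 --c--> q2
q2 --a--> q2
q2 --c--> q1
q1 --b--> q0
q0 --c--> q2
q2 --c--> q1
End in state q1, which is not an accepting state.

rejected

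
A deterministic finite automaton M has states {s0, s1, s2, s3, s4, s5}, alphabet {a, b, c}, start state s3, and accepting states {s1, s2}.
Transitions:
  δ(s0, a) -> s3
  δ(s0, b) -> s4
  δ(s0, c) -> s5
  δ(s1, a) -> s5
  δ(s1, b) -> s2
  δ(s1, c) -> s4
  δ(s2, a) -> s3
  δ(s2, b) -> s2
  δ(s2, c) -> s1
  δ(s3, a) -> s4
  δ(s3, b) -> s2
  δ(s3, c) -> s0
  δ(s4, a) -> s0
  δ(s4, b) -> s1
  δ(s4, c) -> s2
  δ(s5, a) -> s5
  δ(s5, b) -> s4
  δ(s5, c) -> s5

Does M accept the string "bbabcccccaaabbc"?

accepted

s3 --b--> s2
s2 --b--> s2
s2 --a--> s3
s3 --b--> s2
s2 --c--> s1
s1 --c--> s4
s4 --c--> s2
s2 --c--> s1
s1 --c--> s4
s4 --a--> s0
s0 --a--> s3
s3 --a--> s4
s4 --b--> s1
s1 --b--> s2
s2 --c--> s1
End in state s1, which is an accepting state.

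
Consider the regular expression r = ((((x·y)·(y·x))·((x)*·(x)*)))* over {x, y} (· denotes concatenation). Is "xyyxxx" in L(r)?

yes

Split into 1 piece xyyxxx; each matches (((x·y)·(y·x))·((x)*·(x)*)).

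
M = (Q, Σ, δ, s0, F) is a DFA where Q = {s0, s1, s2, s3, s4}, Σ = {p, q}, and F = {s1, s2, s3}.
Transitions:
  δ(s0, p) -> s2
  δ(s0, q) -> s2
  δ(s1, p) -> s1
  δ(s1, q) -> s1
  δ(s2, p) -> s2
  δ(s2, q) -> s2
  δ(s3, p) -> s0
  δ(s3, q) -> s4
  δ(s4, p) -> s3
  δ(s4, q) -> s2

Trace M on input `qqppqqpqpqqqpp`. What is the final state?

s0 --q--> s2
s2 --q--> s2
s2 --p--> s2
s2 --p--> s2
s2 --q--> s2
s2 --q--> s2
s2 --p--> s2
s2 --q--> s2
s2 --p--> s2
s2 --q--> s2
s2 --q--> s2
s2 --q--> s2
s2 --p--> s2
s2 --p--> s2

s2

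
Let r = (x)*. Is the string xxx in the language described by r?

yes

Split into 3 pieces x · x · x; each matches x.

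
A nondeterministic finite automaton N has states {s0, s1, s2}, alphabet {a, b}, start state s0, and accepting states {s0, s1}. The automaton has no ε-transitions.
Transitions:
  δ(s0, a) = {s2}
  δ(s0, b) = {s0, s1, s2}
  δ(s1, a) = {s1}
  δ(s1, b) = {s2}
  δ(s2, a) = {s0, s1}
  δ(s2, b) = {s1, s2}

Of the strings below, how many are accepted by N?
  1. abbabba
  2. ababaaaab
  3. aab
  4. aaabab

4

abbabba: accepted
ababaaaab: accepted
aab: accepted
aaabab: accepted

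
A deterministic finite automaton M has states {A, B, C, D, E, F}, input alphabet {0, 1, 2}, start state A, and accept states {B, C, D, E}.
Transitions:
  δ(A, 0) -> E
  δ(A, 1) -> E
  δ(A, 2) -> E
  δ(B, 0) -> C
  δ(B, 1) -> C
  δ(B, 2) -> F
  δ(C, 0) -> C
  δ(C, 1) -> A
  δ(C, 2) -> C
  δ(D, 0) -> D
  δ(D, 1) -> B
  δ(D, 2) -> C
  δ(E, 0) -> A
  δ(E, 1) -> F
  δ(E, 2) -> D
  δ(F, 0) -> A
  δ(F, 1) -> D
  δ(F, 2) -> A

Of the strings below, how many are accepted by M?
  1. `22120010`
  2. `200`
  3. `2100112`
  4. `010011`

`22120010`: rejected
`200`: accepted
`2100112`: accepted
`010011`: accepted

3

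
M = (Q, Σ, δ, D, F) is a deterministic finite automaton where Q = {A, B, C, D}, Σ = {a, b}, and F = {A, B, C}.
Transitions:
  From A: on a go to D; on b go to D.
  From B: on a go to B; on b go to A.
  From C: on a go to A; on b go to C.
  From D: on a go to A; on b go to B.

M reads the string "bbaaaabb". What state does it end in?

B

D --b--> B
B --b--> A
A --a--> D
D --a--> A
A --a--> D
D --a--> A
A --b--> D
D --b--> B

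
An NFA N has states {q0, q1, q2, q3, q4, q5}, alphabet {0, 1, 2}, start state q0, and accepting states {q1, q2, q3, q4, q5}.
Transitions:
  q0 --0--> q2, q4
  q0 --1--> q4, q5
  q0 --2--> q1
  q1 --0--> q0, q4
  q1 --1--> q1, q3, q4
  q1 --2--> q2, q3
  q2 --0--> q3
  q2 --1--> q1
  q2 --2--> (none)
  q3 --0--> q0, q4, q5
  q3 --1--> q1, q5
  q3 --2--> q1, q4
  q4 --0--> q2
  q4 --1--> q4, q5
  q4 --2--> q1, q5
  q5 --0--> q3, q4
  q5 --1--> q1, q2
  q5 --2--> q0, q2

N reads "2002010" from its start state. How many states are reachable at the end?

4

Start: {q0}
read 2: {q1}
read 0: {q0, q4}
read 0: {q2, q4}
read 2: {q1, q5}
read 0: {q0, q3, q4}
read 1: {q1, q4, q5}
read 0: {q0, q2, q3, q4}
Final reachable set {q0, q2, q3, q4} has 4 states.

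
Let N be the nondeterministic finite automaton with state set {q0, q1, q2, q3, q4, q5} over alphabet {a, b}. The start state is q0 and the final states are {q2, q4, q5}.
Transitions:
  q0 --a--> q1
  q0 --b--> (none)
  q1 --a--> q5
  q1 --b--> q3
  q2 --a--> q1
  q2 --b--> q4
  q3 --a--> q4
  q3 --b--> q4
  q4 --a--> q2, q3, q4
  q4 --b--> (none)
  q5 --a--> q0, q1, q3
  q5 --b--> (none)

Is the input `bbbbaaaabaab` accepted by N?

rejected

Start: {q0}
read b: {}
The reachable set is empty and stays empty for the remaining 11 symbols.
Reachable ∩ accepting = {} — empty.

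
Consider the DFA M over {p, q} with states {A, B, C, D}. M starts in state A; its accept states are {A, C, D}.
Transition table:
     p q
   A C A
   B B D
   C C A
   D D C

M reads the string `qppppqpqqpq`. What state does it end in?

A --q--> A
A --p--> C
C --p--> C
C --p--> C
C --p--> C
C --q--> A
A --p--> C
C --q--> A
A --q--> A
A --p--> C
C --q--> A

A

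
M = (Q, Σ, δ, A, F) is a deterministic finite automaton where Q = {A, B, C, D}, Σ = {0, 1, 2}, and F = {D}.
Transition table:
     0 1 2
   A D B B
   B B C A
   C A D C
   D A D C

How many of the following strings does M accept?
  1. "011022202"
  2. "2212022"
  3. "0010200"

"011022202": rejected
"2212022": rejected
"0010200": rejected

0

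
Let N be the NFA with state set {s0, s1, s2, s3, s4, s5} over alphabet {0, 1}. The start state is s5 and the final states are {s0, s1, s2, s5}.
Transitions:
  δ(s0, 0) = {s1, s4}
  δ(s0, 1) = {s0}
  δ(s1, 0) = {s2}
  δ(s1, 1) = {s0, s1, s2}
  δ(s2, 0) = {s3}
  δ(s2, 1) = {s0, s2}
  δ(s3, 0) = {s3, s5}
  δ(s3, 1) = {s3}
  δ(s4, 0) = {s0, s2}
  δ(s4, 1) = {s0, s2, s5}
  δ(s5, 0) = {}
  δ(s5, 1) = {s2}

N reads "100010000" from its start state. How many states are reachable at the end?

2

Start: {s5}
read 1: {s2}
read 0: {s3}
read 0: {s3, s5}
read 0: {s3, s5}
read 1: {s2, s3}
read 0: {s3, s5}
read 0: {s3, s5}
read 0: {s3, s5}
read 0: {s3, s5}
Final reachable set {s3, s5} has 2 states.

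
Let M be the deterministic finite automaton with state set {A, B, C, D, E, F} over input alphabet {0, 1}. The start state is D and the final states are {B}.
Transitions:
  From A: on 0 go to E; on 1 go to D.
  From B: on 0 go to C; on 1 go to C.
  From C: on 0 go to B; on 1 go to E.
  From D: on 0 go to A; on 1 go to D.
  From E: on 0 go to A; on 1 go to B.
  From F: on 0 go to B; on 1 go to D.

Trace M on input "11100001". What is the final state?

B

D --1--> D
D --1--> D
D --1--> D
D --0--> A
A --0--> E
E --0--> A
A --0--> E
E --1--> B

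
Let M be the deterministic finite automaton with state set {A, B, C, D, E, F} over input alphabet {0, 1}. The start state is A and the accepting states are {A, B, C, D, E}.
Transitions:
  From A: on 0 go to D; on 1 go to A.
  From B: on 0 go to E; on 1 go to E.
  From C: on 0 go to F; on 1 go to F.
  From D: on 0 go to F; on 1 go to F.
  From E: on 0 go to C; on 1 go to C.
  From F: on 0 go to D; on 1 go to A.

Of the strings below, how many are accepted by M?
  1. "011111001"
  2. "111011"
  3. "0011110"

3

"011111001": accepted
"111011": accepted
"0011110": accepted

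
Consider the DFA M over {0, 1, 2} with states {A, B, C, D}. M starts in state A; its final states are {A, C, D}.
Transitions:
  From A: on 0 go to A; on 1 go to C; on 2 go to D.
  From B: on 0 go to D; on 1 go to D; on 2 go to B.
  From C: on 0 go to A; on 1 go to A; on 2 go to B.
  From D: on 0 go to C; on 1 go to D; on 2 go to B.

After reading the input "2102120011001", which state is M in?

C

A --2--> D
D --1--> D
D --0--> C
C --2--> B
B --1--> D
D --2--> B
B --0--> D
D --0--> C
C --1--> A
A --1--> C
C --0--> A
A --0--> A
A --1--> C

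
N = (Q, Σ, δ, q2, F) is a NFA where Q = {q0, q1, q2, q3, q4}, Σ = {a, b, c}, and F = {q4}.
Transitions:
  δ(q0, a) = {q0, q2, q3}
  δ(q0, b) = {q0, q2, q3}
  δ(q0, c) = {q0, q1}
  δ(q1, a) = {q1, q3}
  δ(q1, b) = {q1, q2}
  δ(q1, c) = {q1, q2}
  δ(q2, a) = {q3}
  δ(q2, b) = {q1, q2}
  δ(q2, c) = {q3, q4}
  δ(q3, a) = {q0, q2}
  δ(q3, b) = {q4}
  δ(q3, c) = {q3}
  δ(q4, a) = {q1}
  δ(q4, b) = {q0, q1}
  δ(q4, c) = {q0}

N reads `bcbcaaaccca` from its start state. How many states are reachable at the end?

4

Start: {q2}
read b: {q1, q2}
read c: {q1, q2, q3, q4}
read b: {q0, q1, q2, q4}
read c: {q0, q1, q2, q3, q4}
read a: {q0, q1, q2, q3}
read a: {q0, q1, q2, q3}
read a: {q0, q1, q2, q3}
read c: {q0, q1, q2, q3, q4}
read c: {q0, q1, q2, q3, q4}
read c: {q0, q1, q2, q3, q4}
read a: {q0, q1, q2, q3}
Final reachable set {q0, q1, q2, q3} has 4 states.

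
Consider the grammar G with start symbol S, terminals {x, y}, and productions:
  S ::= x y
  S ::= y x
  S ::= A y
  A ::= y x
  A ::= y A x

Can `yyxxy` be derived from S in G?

yes

S ⇒ Ay ⇒ yAxy ⇒ yyxxy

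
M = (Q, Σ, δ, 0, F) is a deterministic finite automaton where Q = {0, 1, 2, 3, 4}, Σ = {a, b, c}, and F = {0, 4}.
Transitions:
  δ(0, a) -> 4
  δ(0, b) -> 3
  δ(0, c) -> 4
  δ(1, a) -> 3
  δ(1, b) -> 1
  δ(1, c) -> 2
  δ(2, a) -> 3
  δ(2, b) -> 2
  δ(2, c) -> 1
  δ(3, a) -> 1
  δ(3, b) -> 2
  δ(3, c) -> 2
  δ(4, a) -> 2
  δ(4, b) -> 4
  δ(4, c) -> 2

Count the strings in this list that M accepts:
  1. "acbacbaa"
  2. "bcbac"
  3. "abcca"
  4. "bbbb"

"acbacbaa": rejected
"bcbac": rejected
"abcca": rejected
"bbbb": rejected

0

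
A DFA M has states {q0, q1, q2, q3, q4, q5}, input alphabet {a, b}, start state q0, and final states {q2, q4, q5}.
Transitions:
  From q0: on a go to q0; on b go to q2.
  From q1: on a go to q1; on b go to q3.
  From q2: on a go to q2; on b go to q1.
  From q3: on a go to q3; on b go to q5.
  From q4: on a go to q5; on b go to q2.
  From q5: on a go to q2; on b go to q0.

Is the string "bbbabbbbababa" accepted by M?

accepted

q0 --b--> q2
q2 --b--> q1
q1 --b--> q3
q3 --a--> q3
q3 --b--> q5
q5 --b--> q0
q0 --b--> q2
q2 --b--> q1
q1 --a--> q1
q1 --b--> q3
q3 --a--> q3
q3 --b--> q5
q5 --a--> q2
End in state q2, which is an accepting state.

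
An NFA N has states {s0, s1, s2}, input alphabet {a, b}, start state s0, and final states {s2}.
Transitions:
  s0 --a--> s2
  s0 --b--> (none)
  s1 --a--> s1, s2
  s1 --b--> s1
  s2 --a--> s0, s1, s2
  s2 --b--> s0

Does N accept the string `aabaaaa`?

Start: {s0}
read a: {s2}
read a: {s0, s1, s2}
read b: {s0, s1}
read a: {s1, s2}
read a: {s0, s1, s2}
read a: {s0, s1, s2}
read a: {s0, s1, s2}
Reachable ∩ accepting = {s2} — nonempty.

accepted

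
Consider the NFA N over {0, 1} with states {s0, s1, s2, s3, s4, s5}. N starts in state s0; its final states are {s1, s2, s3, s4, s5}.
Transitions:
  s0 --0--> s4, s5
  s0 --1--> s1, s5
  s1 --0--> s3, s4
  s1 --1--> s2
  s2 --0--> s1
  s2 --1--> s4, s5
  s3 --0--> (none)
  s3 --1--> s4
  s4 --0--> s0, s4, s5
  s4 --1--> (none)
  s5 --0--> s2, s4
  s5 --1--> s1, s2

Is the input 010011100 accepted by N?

accepted

Start: {s0}
read 0: {s4, s5}
read 1: {s1, s2}
read 0: {s1, s3, s4}
read 0: {s0, s3, s4, s5}
read 1: {s1, s2, s4, s5}
read 1: {s1, s2, s4, s5}
read 1: {s1, s2, s4, s5}
read 0: {s0, s1, s2, s3, s4, s5}
read 0: {s0, s1, s2, s3, s4, s5}
Reachable ∩ accepting = {s1, s2, s3, s4, s5} — nonempty.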